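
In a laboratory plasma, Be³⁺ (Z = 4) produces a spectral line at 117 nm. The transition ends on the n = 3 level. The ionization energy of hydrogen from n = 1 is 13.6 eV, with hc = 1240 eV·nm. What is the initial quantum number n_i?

n_i = 4

The photon energy is ΔE = hc/λ = 1240 / 117 = 10.60 eV.
With Z = 4, ΔE = 217.6 × (1/n_f² − 1/n_i²), so 1/n_f² − 1/n_i² = 0.04871.
With n_f = 3: 1/n_i² = 1/9 − 0.04871 = 0.06241, so n_i ≈ 4.00.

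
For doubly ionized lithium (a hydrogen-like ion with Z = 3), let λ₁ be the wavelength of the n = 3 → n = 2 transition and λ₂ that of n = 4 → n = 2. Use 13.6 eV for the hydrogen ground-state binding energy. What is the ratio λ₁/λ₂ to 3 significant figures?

1.35

λ ∝ 1/ΔE ∝ 1/(1/n_f² − 1/n_i²), and the Z² and hc factors cancel in the ratio.
λ₁/λ₂ = (1/2² − 1/4²)/(1/2² − 1/3²) = 0.1875/0.1389 = 1.35.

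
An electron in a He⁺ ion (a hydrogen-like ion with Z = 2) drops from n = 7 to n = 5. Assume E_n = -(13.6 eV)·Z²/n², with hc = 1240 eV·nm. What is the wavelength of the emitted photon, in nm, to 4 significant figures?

For Z = 2 the level energies scale as Z², so the effective Rydberg energy is 13.6 × 4 = 54.40 eV.
ΔE = 54.40 × (1/5² − 1/7²) = 54.40 × 0.01959 = 1.066 eV.
λ = hc/ΔE = 1240 / 1.066 = 1163 nm.

1163 nm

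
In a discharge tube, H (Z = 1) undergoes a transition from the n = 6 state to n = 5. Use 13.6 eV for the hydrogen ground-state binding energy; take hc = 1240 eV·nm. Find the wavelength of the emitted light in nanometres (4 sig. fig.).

ΔE = 13.60 × (1/5² − 1/6²) = 13.60 × 0.01222 = 0.1662 eV.
λ = hc/ΔE = 1240 / 0.1662 = 7460 nm.

7460 nm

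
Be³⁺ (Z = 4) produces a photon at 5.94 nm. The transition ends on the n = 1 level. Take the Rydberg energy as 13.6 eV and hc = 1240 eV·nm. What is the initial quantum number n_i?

n_i = 5

The photon energy is ΔE = hc/λ = 1240 / 5.94 = 208.8 eV.
With Z = 4, ΔE = 217.6 × (1/n_f² − 1/n_i²), so 1/n_f² − 1/n_i² = 0.9593.
With n_f = 1: 1/n_i² = 1/1 − 0.9593 = 0.04065, so n_i ≈ 4.96.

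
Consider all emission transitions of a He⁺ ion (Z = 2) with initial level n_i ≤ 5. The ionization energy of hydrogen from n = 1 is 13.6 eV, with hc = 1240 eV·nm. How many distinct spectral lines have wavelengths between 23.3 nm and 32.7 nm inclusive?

Enumerate all n_i → n_f pairs with 1 ≤ n_f < n_i ≤ 5 and compute λ = 1240 / [13.6·4·(1/n_f² − 1/n_i²)].
Lines falling in [23.3, 32.7] nm: 5→1 (23.74 nm), 4→1 (24.31 nm), 3→1 (25.64 nm), 2→1 (30.39 nm).

4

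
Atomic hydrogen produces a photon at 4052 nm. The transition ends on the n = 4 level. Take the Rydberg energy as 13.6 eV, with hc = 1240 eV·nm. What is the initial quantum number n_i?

n_i = 5

The photon energy is ΔE = hc/λ = 1240 / 4052 = 0.3060 eV.
With Z = 1, ΔE = 13.60 × (1/n_f² − 1/n_i²), so 1/n_f² − 1/n_i² = 0.02250.
With n_f = 4: 1/n_i² = 1/16 − 0.02250 = 0.04000, so n_i ≈ 5.00.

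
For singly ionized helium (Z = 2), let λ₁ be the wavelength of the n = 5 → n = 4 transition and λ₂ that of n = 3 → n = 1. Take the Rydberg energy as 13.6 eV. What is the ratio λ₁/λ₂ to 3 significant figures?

39.5

λ ∝ 1/ΔE ∝ 1/(1/n_f² − 1/n_i²), and the Z² and hc factors cancel in the ratio.
λ₁/λ₂ = (1/1² − 1/3²)/(1/4² − 1/5²) = 0.8889/0.02250 = 39.5.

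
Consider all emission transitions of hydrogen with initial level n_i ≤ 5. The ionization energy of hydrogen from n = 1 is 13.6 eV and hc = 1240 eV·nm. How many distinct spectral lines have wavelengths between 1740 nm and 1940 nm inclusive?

Enumerate all n_i → n_f pairs with 1 ≤ n_f < n_i ≤ 5 and compute λ = 1240 / [13.6·1·(1/n_f² − 1/n_i²)].
Lines falling in [1740, 1940] nm: 4→3 (1876 nm).

1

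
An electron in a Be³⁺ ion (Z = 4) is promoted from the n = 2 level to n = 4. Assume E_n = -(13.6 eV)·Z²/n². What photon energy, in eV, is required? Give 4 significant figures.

40.80 eV

The Bohr energies scale as Z², so for Z = 4: E_n = −217.6/n² eV.
E_4 = −217.6/16 = −13.60 eV and E_2 = −217.6/4 = −54.40 eV.
The photon energy is |E_4 − E_2| = 40.80 eV.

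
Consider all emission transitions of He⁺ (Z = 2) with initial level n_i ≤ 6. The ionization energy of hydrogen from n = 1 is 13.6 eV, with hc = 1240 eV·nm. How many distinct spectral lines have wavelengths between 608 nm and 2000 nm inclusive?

Enumerate all n_i → n_f pairs with 1 ≤ n_f < n_i ≤ 6 and compute λ = 1240 / [13.6·4·(1/n_f² − 1/n_i²)].
Lines falling in [608, 2000] nm: 6→4 (656.5 nm), 5→4 (1013 nm), 6→5 (1865 nm).

3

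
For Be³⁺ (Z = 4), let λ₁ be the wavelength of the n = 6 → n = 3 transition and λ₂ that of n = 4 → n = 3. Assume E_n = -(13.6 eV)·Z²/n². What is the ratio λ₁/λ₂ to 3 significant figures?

λ ∝ 1/ΔE ∝ 1/(1/n_f² − 1/n_i²), and the Z² and hc factors cancel in the ratio.
λ₁/λ₂ = (1/3² − 1/4²)/(1/3² − 1/6²) = 0.04861/0.08333 = 0.583.

0.583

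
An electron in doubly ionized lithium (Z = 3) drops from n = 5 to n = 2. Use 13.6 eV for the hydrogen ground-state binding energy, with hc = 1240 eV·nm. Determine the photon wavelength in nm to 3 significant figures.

For Z = 3 the level energies scale as Z², so the effective Rydberg energy is 13.6 × 9 = 122.4 eV.
ΔE = 122.4 × (1/2² − 1/5²) = 122.4 × 0.2100 = 25.70 eV.
λ = hc/ΔE = 1240 / 25.70 = 48.2 nm.

48.2 nm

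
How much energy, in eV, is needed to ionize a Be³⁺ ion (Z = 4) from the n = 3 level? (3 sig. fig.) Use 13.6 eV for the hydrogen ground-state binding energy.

24.2 eV

E_n = −13.6 Z²/n² = −217.6/n² eV for Z = 4.
E_3 = −217.6/9 = −24.2 eV, so ionization (to E = 0) requires 24.2 eV.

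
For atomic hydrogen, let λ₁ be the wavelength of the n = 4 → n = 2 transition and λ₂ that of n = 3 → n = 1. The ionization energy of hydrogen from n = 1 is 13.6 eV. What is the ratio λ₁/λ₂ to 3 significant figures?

4.74

λ ∝ 1/ΔE ∝ 1/(1/n_f² − 1/n_i²), and the Z² and hc factors cancel in the ratio.
λ₁/λ₂ = (1/1² − 1/3²)/(1/2² − 1/4²) = 0.8889/0.1875 = 4.74.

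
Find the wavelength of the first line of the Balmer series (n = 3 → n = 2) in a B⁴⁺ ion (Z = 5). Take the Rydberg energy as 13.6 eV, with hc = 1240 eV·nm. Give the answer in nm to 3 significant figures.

The Balmer series terminates on n_f = 2; the first line has n_i = 2+1 = 3.
ΔE = 340.0 × (1/2² − 1/3²) = 47.22 eV.
λ = 1240 / 47.22 = 26.3 nm.

26.3 nm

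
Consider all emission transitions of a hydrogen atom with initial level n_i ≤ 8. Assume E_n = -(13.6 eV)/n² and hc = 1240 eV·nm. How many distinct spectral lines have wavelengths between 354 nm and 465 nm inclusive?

4

Enumerate all n_i → n_f pairs with 1 ≤ n_f < n_i ≤ 8 and compute λ = 1240 / [13.6·1·(1/n_f² − 1/n_i²)].
Lines falling in [354, 465] nm: 8→2 (389.0 nm), 7→2 (397.1 nm), 6→2 (410.3 nm), 5→2 (434.2 nm).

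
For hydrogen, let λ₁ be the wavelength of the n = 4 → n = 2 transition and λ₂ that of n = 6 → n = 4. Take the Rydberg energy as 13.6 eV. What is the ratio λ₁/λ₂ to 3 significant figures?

0.185

λ ∝ 1/ΔE ∝ 1/(1/n_f² − 1/n_i²), and the Z² and hc factors cancel in the ratio.
λ₁/λ₂ = (1/4² − 1/6²)/(1/2² − 1/4²) = 0.03472/0.1875 = 0.185.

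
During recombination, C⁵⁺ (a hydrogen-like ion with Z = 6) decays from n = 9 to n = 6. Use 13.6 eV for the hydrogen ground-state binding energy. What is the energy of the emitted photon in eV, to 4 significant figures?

7.556 eV

The Bohr energies scale as Z², so for Z = 6: E_n = −489.6/n² eV.
E_9 = −489.6/81 = −6.044 eV and E_6 = −489.6/36 = −13.60 eV.
The photon energy is |E_9 − E_6| = 7.556 eV.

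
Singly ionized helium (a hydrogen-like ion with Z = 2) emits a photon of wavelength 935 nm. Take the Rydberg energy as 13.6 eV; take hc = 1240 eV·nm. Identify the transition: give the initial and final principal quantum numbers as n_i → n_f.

The photon energy is ΔE = hc/λ = 1240 / 935 = 1.326 eV.
With Z = 2, ΔE = 54.40 × (1/n_f² − 1/n_i²), so 1/n_f² − 1/n_i² = 0.02438.
Trying n_f = 5 gives 1/n_i² = 0.01562, i.e. n_i ≈ 8; this pair matches.

n_i = 8, n_f = 5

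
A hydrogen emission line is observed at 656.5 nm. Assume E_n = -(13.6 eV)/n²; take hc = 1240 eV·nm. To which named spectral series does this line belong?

ΔE = 1240/656.5 = 1.889 eV.
This matches 13.6 × (1/2² − 1/3²), so n_f = 2: the Balmer series.

Balmer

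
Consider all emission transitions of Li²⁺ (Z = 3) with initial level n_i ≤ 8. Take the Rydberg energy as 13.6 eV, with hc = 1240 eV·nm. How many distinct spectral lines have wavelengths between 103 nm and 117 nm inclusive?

2

Enumerate all n_i → n_f pairs with 1 ≤ n_f < n_i ≤ 8 and compute λ = 1240 / [13.6·9·(1/n_f² − 1/n_i²)].
Lines falling in [103, 117] nm: 8→3 (106.1 nm), 7→3 (111.7 nm).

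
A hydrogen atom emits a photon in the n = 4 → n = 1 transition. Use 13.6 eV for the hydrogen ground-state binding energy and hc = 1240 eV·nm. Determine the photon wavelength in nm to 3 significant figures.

97.3 nm

ΔE = 13.60 × (1/1² − 1/4²) = 13.60 × 0.9375 = 12.75 eV.
λ = hc/ΔE = 1240 / 12.75 = 97.3 nm.
This line belongs to the Lyman series.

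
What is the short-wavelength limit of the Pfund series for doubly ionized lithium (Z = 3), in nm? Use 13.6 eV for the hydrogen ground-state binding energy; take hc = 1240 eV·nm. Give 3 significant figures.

The Pfund series has lower level n_f = 5; the series limit corresponds to n_i → ∞.
ΔE_max = 13.6 × 9 / 5² = 4.896 eV.
λ_min = 1240 / 4.896 = 253 nm.

253 nm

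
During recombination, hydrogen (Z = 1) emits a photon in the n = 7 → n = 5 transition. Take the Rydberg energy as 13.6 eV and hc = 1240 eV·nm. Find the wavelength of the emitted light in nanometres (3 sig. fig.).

ΔE = 13.60 × (1/5² − 1/7²) = 13.60 × 0.01959 = 0.2664 eV.
λ = hc/ΔE = 1240 / 0.2664 = 4650 nm.

4650 nm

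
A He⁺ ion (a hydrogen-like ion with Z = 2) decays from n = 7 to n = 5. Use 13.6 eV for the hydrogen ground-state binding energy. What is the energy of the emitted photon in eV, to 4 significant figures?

The Bohr energies scale as Z², so for Z = 2: E_n = −54.40/n² eV.
E_7 = −54.40/49 = −1.110 eV and E_5 = −54.40/25 = −2.176 eV.
The photon energy is |E_7 − E_5| = 1.066 eV.

1.066 eV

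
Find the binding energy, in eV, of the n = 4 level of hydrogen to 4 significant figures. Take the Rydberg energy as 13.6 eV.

0.8500 eV

E_4 = −13.60/16 = −0.8500 eV, so ionization (to E = 0) requires 0.8500 eV.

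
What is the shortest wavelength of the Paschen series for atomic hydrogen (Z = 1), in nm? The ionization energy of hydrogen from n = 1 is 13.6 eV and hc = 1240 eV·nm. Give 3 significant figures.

The Paschen series has lower level n_f = 3; the series limit corresponds to n_i → ∞.
ΔE_max = 13.6 × 1 / 3² = 1.511 eV.
λ_min = 1240 / 1.511 = 821 nm.

821 nm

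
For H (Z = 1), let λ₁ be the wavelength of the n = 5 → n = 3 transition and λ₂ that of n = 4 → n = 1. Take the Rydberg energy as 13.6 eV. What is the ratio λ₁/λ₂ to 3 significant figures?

λ ∝ 1/ΔE ∝ 1/(1/n_f² − 1/n_i²), and the Z² and hc factors cancel in the ratio.
λ₁/λ₂ = (1/1² − 1/4²)/(1/3² − 1/5²) = 0.9375/0.07111 = 13.2.

13.2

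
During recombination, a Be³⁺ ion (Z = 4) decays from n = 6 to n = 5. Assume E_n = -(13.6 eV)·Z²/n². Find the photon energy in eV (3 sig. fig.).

2.66 eV

The Bohr energies scale as Z², so for Z = 4: E_n = −217.6/n² eV.
E_6 = −217.6/36 = −6.044 eV and E_5 = −217.6/25 = −8.704 eV.
The photon energy is |E_6 − E_5| = 2.66 eV.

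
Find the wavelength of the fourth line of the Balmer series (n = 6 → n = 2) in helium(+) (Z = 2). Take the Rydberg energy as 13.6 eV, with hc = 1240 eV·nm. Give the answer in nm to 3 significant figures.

103 nm

The Balmer series terminates on n_f = 2; the fourth line has n_i = 2+4 = 6.
ΔE = 54.40 × (1/2² − 1/6²) = 12.09 eV.
λ = 1240 / 12.09 = 103 nm.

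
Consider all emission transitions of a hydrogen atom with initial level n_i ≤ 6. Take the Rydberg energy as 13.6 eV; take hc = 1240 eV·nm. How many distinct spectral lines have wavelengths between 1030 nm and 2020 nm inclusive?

Enumerate all n_i → n_f pairs with 1 ≤ n_f < n_i ≤ 6 and compute λ = 1240 / [13.6·1·(1/n_f² − 1/n_i²)].
Lines falling in [1030, 2020] nm: 6→3 (1094 nm), 5→3 (1282 nm), 4→3 (1876 nm).

3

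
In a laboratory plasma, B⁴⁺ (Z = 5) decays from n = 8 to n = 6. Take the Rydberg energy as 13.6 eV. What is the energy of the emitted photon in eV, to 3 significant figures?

The Bohr energies scale as Z², so for Z = 5: E_n = −340.0/n² eV.
E_8 = −340.0/64 = −5.313 eV and E_6 = −340.0/36 = −9.444 eV.
The photon energy is |E_8 − E_6| = 4.13 eV.

4.13 eV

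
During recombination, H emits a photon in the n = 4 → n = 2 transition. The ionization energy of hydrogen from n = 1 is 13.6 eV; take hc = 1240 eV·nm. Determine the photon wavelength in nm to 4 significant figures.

486.3 nm

ΔE = 13.60 × (1/2² − 1/4²) = 13.60 × 0.1875 = 2.550 eV.
λ = hc/ΔE = 1240 / 2.550 = 486.3 nm.
This line belongs to the Balmer series.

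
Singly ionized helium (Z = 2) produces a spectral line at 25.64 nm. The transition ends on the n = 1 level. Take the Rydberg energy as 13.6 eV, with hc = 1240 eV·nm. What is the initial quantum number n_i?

The photon energy is ΔE = hc/λ = 1240 / 25.64 = 48.36 eV.
With Z = 2, ΔE = 54.40 × (1/n_f² − 1/n_i²), so 1/n_f² − 1/n_i² = 0.8890.
With n_f = 1: 1/n_i² = 1/1 − 0.8890 = 0.1110, so n_i ≈ 3.00.

n_i = 3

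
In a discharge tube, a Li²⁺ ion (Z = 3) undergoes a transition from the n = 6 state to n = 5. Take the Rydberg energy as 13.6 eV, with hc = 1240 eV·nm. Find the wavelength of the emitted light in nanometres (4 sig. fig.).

828.9 nm

For Z = 3 the level energies scale as Z², so the effective Rydberg energy is 13.6 × 9 = 122.4 eV.
ΔE = 122.4 × (1/5² − 1/6²) = 122.4 × 0.01222 = 1.496 eV.
λ = hc/ΔE = 1240 / 1.496 = 828.9 nm.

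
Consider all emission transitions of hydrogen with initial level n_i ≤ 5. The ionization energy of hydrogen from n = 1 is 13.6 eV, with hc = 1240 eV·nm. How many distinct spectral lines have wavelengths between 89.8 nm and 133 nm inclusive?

4

Enumerate all n_i → n_f pairs with 1 ≤ n_f < n_i ≤ 5 and compute λ = 1240 / [13.6·1·(1/n_f² − 1/n_i²)].
Lines falling in [89.8, 133] nm: 5→1 (94.98 nm), 4→1 (97.25 nm), 3→1 (102.6 nm), 2→1 (121.6 nm).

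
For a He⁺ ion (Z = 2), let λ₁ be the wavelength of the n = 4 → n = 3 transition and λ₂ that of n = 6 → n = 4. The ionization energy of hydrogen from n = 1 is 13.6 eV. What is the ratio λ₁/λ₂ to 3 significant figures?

λ ∝ 1/ΔE ∝ 1/(1/n_f² − 1/n_i²), and the Z² and hc factors cancel in the ratio.
λ₁/λ₂ = (1/4² − 1/6²)/(1/3² − 1/4²) = 0.03472/0.04861 = 0.714.

0.714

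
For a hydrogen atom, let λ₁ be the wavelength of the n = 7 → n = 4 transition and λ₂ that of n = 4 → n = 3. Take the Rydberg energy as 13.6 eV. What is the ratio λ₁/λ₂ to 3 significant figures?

1.15

λ ∝ 1/ΔE ∝ 1/(1/n_f² − 1/n_i²), and the Z² and hc factors cancel in the ratio.
λ₁/λ₂ = (1/3² − 1/4²)/(1/4² − 1/7²) = 0.04861/0.04209 = 1.15.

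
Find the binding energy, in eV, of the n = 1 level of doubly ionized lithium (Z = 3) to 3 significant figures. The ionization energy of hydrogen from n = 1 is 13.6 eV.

E_n = −13.6 Z²/n² = −122.4/n² eV for Z = 3.
E_1 = −122.4/1 = −122 eV, so ionization (to E = 0) requires 122 eV.

122 eV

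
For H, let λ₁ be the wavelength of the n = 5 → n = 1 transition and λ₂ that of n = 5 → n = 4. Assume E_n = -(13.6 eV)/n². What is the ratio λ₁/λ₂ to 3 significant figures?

0.0234

λ ∝ 1/ΔE ∝ 1/(1/n_f² − 1/n_i²), and the Z² and hc factors cancel in the ratio.
λ₁/λ₂ = (1/4² − 1/5²)/(1/1² − 1/5²) = 0.02250/0.9600 = 0.0234.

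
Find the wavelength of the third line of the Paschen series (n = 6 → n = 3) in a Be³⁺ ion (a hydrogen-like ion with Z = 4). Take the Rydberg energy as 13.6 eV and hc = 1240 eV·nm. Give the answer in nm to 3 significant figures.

68.4 nm

The Paschen series terminates on n_f = 3; the third line has n_i = 3+3 = 6.
ΔE = 217.6 × (1/3² − 1/6²) = 18.13 eV.
λ = 1240 / 18.13 = 68.4 nm.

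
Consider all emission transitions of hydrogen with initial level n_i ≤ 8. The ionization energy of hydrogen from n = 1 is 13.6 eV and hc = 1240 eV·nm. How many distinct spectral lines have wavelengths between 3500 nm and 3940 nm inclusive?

Enumerate all n_i → n_f pairs with 1 ≤ n_f < n_i ≤ 8 and compute λ = 1240 / [13.6·1·(1/n_f² − 1/n_i²)].
Lines falling in [3500, 3940] nm: 8→5 (3741 nm).

1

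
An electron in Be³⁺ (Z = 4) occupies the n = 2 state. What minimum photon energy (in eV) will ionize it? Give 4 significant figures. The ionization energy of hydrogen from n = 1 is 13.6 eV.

54.40 eV

E_n = −13.6 Z²/n² = −217.6/n² eV for Z = 4.
E_2 = −217.6/4 = −54.40 eV, so ionization (to E = 0) requires 54.40 eV.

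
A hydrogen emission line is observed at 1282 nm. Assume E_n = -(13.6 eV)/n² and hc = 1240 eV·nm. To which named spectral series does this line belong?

Paschen

ΔE = 1240/1282 = 0.9672 eV.
This matches 13.6 × (1/3² − 1/5²), so n_f = 3: the Paschen series.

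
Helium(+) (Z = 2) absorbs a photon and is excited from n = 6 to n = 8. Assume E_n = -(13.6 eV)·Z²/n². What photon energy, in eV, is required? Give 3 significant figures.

0.661 eV

The Bohr energies scale as Z², so for Z = 2: E_n = −54.40/n² eV.
E_8 = −54.40/64 = −0.8500 eV and E_6 = −54.40/36 = −1.511 eV.
The photon energy is |E_8 − E_6| = 0.661 eV.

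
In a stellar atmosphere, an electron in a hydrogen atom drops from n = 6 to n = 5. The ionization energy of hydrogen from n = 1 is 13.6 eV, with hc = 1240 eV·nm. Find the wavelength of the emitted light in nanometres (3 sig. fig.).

ΔE = 13.60 × (1/5² − 1/6²) = 13.60 × 0.01222 = 0.1662 eV.
λ = hc/ΔE = 1240 / 0.1662 = 7460 nm.

7460 nm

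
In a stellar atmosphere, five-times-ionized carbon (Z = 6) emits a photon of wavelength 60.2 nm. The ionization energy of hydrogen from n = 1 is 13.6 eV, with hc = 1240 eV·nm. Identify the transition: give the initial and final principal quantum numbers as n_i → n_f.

The photon energy is ΔE = hc/λ = 1240 / 60.2 = 20.60 eV.
With Z = 6, ΔE = 489.6 × (1/n_f² − 1/n_i²), so 1/n_f² − 1/n_i² = 0.04207.
Trying n_f = 4 gives 1/n_i² = 0.02043, i.e. n_i ≈ 7; this pair matches.

n_i = 7, n_f = 4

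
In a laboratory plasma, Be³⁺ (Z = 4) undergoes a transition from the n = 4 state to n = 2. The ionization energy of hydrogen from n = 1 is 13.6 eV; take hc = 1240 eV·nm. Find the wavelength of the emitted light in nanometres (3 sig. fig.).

30.4 nm

For Z = 4 the level energies scale as Z², so the effective Rydberg energy is 13.6 × 16 = 217.6 eV.
ΔE = 217.6 × (1/2² − 1/4²) = 217.6 × 0.1875 = 40.80 eV.
λ = hc/ΔE = 1240 / 40.80 = 30.4 nm.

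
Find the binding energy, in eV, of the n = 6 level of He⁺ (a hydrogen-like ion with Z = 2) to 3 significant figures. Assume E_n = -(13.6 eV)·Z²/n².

E_n = −13.6 Z²/n² = −54.40/n² eV for Z = 2.
E_6 = −54.40/36 = −1.51 eV, so ionization (to E = 0) requires 1.51 eV.

1.51 eV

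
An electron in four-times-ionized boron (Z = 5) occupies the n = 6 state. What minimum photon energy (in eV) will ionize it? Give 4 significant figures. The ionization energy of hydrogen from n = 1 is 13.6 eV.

E_n = −13.6 Z²/n² = −340.0/n² eV for Z = 5.
E_6 = −340.0/36 = −9.444 eV, so ionization (to E = 0) requires 9.444 eV.

9.444 eV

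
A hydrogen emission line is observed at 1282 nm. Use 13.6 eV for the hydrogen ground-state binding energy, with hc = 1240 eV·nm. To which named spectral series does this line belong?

ΔE = 1240/1282 = 0.9672 eV.
This matches 13.6 × (1/3² − 1/5²), so n_f = 3: the Paschen series.

Paschen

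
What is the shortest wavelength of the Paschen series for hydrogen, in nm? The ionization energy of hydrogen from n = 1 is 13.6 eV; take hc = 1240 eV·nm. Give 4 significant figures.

The Paschen series has lower level n_f = 3; the series limit corresponds to n_i → ∞.
ΔE_max = 13.6 × 1 / 3² = 1.511 eV.
λ_min = 1240 / 1.511 = 820.6 nm.

820.6 nm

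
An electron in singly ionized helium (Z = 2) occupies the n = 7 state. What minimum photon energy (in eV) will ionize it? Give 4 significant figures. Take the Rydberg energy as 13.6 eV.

E_n = −13.6 Z²/n² = −54.40/n² eV for Z = 2.
E_7 = −54.40/49 = −1.110 eV, so ionization (to E = 0) requires 1.110 eV.

1.110 eV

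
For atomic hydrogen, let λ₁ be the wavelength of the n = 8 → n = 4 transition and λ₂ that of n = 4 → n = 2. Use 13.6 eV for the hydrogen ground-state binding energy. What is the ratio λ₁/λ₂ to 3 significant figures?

λ ∝ 1/ΔE ∝ 1/(1/n_f² − 1/n_i²), and the Z² and hc factors cancel in the ratio.
λ₁/λ₂ = (1/2² − 1/4²)/(1/4² − 1/8²) = 0.1875/0.04688 = 4.00.

4.00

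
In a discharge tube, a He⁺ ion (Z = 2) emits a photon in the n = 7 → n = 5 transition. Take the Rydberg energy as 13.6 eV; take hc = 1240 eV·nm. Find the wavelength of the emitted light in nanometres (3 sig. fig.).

For Z = 2 the level energies scale as Z², so the effective Rydberg energy is 13.6 × 4 = 54.40 eV.
ΔE = 54.40 × (1/5² − 1/7²) = 54.40 × 0.01959 = 1.066 eV.
λ = hc/ΔE = 1240 / 1.066 = 1160 nm.

1160 nm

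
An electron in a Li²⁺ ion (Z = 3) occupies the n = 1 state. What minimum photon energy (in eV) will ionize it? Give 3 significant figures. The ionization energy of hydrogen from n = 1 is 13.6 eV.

122 eV

E_n = −13.6 Z²/n² = −122.4/n² eV for Z = 3.
E_1 = −122.4/1 = −122 eV, so ionization (to E = 0) requires 122 eV.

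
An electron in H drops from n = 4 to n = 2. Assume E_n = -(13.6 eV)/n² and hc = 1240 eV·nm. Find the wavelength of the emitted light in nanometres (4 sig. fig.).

486.3 nm

ΔE = 13.60 × (1/2² − 1/4²) = 13.60 × 0.1875 = 2.550 eV.
λ = hc/ΔE = 1240 / 2.550 = 486.3 nm.
This line belongs to the Balmer series.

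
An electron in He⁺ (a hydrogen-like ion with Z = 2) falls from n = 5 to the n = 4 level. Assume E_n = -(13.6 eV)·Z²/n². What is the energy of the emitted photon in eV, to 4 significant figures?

The Bohr energies scale as Z², so for Z = 2: E_n = −54.40/n² eV.
E_5 = −54.40/25 = −2.176 eV and E_4 = −54.40/16 = −3.400 eV.
The photon energy is |E_5 − E_4| = 1.224 eV.

1.224 eV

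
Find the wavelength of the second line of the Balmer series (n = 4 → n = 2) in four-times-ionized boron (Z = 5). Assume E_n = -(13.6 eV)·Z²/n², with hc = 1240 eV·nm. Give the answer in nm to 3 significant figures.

19.5 nm

The Balmer series terminates on n_f = 2; the second line has n_i = 2+2 = 4.
ΔE = 340.0 × (1/2² − 1/4²) = 63.75 eV.
λ = 1240 / 63.75 = 19.5 nm.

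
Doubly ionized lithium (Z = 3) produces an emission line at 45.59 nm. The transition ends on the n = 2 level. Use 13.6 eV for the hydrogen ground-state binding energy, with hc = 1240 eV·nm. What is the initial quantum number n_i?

The photon energy is ΔE = hc/λ = 1240 / 45.59 = 27.20 eV.
With Z = 3, ΔE = 122.4 × (1/n_f² − 1/n_i²), so 1/n_f² − 1/n_i² = 0.2222.
With n_f = 2: 1/n_i² = 1/4 − 0.2222 = 0.02779, so n_i ≈ 6.00.

n_i = 6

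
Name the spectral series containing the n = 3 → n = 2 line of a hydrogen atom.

The series is set by the lower level: n_f = 2 is the Balmer series.

Balmer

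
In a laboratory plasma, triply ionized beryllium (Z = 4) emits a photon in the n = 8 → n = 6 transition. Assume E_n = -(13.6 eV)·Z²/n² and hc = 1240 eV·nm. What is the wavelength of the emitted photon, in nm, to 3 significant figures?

For Z = 4 the level energies scale as Z², so the effective Rydberg energy is 13.6 × 16 = 217.6 eV.
ΔE = 217.6 × (1/6² − 1/8²) = 217.6 × 0.01215 = 2.644 eV.
λ = hc/ΔE = 1240 / 2.644 = 469 nm.

469 nm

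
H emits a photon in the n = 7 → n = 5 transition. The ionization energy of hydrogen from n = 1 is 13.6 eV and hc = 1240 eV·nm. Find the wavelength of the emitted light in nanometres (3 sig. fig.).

4650 nm

ΔE = 13.60 × (1/5² − 1/7²) = 13.60 × 0.01959 = 0.2664 eV.
λ = hc/ΔE = 1240 / 0.2664 = 4650 nm.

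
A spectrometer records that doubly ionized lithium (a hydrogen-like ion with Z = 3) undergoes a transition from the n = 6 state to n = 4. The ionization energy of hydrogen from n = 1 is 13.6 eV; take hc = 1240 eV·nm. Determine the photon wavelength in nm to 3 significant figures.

For Z = 3 the level energies scale as Z², so the effective Rydberg energy is 13.6 × 9 = 122.4 eV.
ΔE = 122.4 × (1/4² − 1/6²) = 122.4 × 0.03472 = 4.250 eV.
λ = hc/ΔE = 1240 / 4.250 = 292 nm.

292 nm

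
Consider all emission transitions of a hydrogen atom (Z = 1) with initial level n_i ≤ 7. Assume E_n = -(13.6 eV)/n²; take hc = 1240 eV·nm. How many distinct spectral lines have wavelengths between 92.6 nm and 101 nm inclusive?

4

Enumerate all n_i → n_f pairs with 1 ≤ n_f < n_i ≤ 7 and compute λ = 1240 / [13.6·1·(1/n_f² − 1/n_i²)].
Lines falling in [92.6, 101] nm: 7→1 (93.08 nm), 6→1 (93.78 nm), 5→1 (94.98 nm), 4→1 (97.25 nm).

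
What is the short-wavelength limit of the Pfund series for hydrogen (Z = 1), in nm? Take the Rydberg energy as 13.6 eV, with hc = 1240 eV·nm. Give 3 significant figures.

2280 nm

The Pfund series has lower level n_f = 5; the series limit corresponds to n_i → ∞.
ΔE_max = 13.6 × 1 / 5² = 0.5440 eV.
λ_min = 1240 / 0.5440 = 2280 nm.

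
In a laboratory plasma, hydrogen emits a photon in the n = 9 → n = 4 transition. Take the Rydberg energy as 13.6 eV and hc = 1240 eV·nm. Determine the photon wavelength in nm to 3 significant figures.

1820 nm

ΔE = 13.60 × (1/4² − 1/9²) = 13.60 × 0.05015 = 0.6821 eV.
λ = hc/ΔE = 1240 / 0.6821 = 1820 nm.
This line belongs to the Brackett series.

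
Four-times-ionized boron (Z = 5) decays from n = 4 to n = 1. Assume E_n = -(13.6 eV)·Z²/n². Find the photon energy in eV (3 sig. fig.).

319 eV

The Bohr energies scale as Z², so for Z = 5: E_n = −340.0/n² eV.
E_4 = −340.0/16 = −21.25 eV and E_1 = −340.0/1 = −340.0 eV.
The photon energy is |E_4 − E_1| = 319 eV.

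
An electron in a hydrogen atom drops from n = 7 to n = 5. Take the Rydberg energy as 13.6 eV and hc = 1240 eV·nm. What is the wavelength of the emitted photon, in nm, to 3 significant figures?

ΔE = 13.60 × (1/5² − 1/7²) = 13.60 × 0.01959 = 0.2664 eV.
λ = hc/ΔE = 1240 / 0.2664 = 4650 nm.

4650 nm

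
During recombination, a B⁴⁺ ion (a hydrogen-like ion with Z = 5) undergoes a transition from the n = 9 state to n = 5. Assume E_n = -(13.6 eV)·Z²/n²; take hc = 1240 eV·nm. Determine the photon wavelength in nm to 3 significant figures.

For Z = 5 the level energies scale as Z², so the effective Rydberg energy is 13.6 × 25 = 340.0 eV.
ΔE = 340.0 × (1/5² − 1/9²) = 340.0 × 0.02765 = 9.402 eV.
λ = hc/ΔE = 1240 / 9.402 = 132 nm.

132 nm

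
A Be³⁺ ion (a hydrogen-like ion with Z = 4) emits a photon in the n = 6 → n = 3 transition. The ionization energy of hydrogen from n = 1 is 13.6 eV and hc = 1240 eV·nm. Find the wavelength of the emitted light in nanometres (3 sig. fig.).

68.4 nm

For Z = 4 the level energies scale as Z², so the effective Rydberg energy is 13.6 × 16 = 217.6 eV.
ΔE = 217.6 × (1/3² − 1/6²) = 217.6 × 0.08333 = 18.13 eV.
λ = hc/ΔE = 1240 / 18.13 = 68.4 nm.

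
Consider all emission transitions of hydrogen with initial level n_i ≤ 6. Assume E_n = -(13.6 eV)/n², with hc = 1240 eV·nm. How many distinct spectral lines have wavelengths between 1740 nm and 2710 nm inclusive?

Enumerate all n_i → n_f pairs with 1 ≤ n_f < n_i ≤ 6 and compute λ = 1240 / [13.6·1·(1/n_f² − 1/n_i²)].
Lines falling in [1740, 2710] nm: 4→3 (1876 nm), 6→4 (2626 nm).

2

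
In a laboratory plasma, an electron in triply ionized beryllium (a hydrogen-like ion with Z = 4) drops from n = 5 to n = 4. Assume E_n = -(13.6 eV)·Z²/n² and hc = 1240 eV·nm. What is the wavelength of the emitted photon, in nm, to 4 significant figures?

For Z = 4 the level energies scale as Z², so the effective Rydberg energy is 13.6 × 16 = 217.6 eV.
ΔE = 217.6 × (1/4² − 1/5²) = 217.6 × 0.02250 = 4.896 eV.
λ = hc/ΔE = 1240 / 4.896 = 253.3 nm.

253.3 nm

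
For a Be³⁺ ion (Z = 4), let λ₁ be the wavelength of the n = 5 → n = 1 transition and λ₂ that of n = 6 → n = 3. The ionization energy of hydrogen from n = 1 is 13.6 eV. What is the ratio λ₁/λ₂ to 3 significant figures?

λ ∝ 1/ΔE ∝ 1/(1/n_f² − 1/n_i²), and the Z² and hc factors cancel in the ratio.
λ₁/λ₂ = (1/3² − 1/6²)/(1/1² − 1/5²) = 0.08333/0.9600 = 0.0868.

0.0868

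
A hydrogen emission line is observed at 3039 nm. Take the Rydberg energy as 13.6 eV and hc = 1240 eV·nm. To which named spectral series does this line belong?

Pfund

ΔE = 1240/3039 = 0.4080 eV.
This matches 13.6 × (1/5² − 1/10²), so n_f = 5: the Pfund series.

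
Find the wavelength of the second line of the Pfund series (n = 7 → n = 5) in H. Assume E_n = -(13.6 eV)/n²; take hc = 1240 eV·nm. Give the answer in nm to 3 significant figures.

4650 nm

The Pfund series terminates on n_f = 5; the second line has n_i = 5+2 = 7.
ΔE = 13.60 × (1/5² − 1/7²) = 0.2664 eV.
λ = 1240 / 0.2664 = 4650 nm.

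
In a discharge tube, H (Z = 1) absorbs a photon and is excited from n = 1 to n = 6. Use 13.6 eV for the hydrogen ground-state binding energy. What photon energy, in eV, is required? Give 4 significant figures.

13.22 eV

E_6 = −13.60/36 = −0.3778 eV and E_1 = −13.60/1 = −13.60 eV.
The photon energy is |E_6 − E_1| = 13.22 eV.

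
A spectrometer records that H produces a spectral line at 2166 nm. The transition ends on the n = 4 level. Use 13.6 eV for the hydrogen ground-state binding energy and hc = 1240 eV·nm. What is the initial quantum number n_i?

The photon energy is ΔE = hc/λ = 1240 / 2166 = 0.5725 eV.
With Z = 1, ΔE = 13.60 × (1/n_f² − 1/n_i²), so 1/n_f² − 1/n_i² = 0.04209.
With n_f = 4: 1/n_i² = 1/16 − 0.04209 = 0.02041, so n_i ≈ 7.00.

n_i = 7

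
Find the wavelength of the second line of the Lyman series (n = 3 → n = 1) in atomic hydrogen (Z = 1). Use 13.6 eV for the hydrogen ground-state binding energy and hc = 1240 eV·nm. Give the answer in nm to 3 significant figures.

103 nm

The Lyman series terminates on n_f = 1; the second line has n_i = 1+2 = 3.
ΔE = 13.60 × (1/1² − 1/3²) = 12.09 eV.
λ = 1240 / 12.09 = 103 nm.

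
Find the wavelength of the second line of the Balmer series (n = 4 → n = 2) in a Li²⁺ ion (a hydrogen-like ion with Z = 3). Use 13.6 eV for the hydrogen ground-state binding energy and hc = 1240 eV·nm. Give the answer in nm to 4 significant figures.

54.03 nm

The Balmer series terminates on n_f = 2; the second line has n_i = 2+2 = 4.
ΔE = 122.4 × (1/2² − 1/4²) = 22.95 eV.
λ = 1240 / 22.95 = 54.03 nm.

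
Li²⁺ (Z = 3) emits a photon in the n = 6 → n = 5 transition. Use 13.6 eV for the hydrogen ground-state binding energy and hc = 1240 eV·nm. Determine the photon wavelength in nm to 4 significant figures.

828.9 nm

For Z = 3 the level energies scale as Z², so the effective Rydberg energy is 13.6 × 9 = 122.4 eV.
ΔE = 122.4 × (1/5² − 1/6²) = 122.4 × 0.01222 = 1.496 eV.
λ = hc/ΔE = 1240 / 1.496 = 828.9 nm.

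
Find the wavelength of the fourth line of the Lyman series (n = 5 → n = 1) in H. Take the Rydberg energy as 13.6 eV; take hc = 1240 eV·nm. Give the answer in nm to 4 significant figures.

The Lyman series terminates on n_f = 1; the fourth line has n_i = 1+4 = 5.
ΔE = 13.60 × (1/1² − 1/5²) = 13.06 eV.
λ = 1240 / 13.06 = 94.98 nm.

94.98 nm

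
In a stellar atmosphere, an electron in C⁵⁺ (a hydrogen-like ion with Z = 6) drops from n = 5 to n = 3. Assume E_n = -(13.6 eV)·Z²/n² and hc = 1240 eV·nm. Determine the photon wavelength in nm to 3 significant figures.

For Z = 6 the level energies scale as Z², so the effective Rydberg energy is 13.6 × 36 = 489.6 eV.
ΔE = 489.6 × (1/3² − 1/5²) = 489.6 × 0.07111 = 34.82 eV.
λ = hc/ΔE = 1240 / 34.82 = 35.6 nm.

35.6 nm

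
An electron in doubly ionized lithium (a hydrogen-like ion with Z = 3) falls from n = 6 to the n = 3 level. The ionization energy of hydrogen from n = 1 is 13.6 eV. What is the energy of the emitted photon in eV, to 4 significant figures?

10.20 eV

The Bohr energies scale as Z², so for Z = 3: E_n = −122.4/n² eV.
E_6 = −122.4/36 = −3.400 eV and E_3 = −122.4/9 = −13.60 eV.
The photon energy is |E_6 − E_3| = 10.20 eV.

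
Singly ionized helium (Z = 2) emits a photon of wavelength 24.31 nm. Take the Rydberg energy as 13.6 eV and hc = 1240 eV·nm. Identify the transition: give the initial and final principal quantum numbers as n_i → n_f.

The photon energy is ΔE = hc/λ = 1240 / 24.31 = 51.01 eV.
With Z = 2, ΔE = 54.40 × (1/n_f² − 1/n_i²), so 1/n_f² − 1/n_i² = 0.9376.
Trying n_f = 1 gives 1/n_i² = 0.06236, i.e. n_i ≈ 4; this pair matches.

n_i = 4, n_f = 1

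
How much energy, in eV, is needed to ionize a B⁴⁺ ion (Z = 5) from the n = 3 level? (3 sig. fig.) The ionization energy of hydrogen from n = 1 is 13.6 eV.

E_n = −13.6 Z²/n² = −340.0/n² eV for Z = 5.
E_3 = −340.0/9 = −37.8 eV, so ionization (to E = 0) requires 37.8 eV.

37.8 eV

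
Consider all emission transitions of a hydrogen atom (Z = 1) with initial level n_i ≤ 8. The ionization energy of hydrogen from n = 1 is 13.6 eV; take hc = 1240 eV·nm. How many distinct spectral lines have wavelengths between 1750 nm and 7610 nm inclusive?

9

Enumerate all n_i → n_f pairs with 1 ≤ n_f < n_i ≤ 8 and compute λ = 1240 / [13.6·1·(1/n_f² − 1/n_i²)].
Lines falling in [1750, 7610] nm: 4→3 (1876 nm), 8→4 (1945 nm), 7→4 (2166 nm), 6→4 (2626 nm), 8→5 (3741 nm), 5→4 (4052 nm), 7→5 (4654 nm), 6→5 (7460 nm), 8→6 (7503 nm).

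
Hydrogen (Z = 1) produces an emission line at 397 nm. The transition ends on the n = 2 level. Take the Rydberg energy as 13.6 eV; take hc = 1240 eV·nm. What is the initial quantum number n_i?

The photon energy is ΔE = hc/λ = 1240 / 397 = 3.123 eV.
With Z = 1, ΔE = 13.60 × (1/n_f² − 1/n_i²), so 1/n_f² − 1/n_i² = 0.2297.
With n_f = 2: 1/n_i² = 1/4 − 0.2297 = 0.02034, so n_i ≈ 7.01.

n_i = 7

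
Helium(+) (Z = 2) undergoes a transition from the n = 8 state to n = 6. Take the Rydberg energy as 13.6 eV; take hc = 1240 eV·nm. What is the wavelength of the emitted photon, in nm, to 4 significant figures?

For Z = 2 the level energies scale as Z², so the effective Rydberg energy is 13.6 × 4 = 54.40 eV.
ΔE = 54.40 × (1/6² − 1/8²) = 54.40 × 0.01215 = 0.6611 eV.
λ = hc/ΔE = 1240 / 0.6611 = 1876 nm.

1876 nm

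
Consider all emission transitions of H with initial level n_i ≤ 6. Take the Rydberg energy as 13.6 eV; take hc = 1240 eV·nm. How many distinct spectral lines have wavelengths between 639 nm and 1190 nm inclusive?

2

Enumerate all n_i → n_f pairs with 1 ≤ n_f < n_i ≤ 6 and compute λ = 1240 / [13.6·1·(1/n_f² − 1/n_i²)].
Lines falling in [639, 1190] nm: 3→2 (656.5 nm), 6→3 (1094 nm).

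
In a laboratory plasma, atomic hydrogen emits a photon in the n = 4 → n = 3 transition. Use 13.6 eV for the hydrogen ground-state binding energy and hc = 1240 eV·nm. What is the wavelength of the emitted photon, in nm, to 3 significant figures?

ΔE = 13.60 × (1/3² − 1/4²) = 13.60 × 0.04861 = 0.6611 eV.
λ = hc/ΔE = 1240 / 0.6611 = 1880 nm.
This line belongs to the Paschen series.

1880 nm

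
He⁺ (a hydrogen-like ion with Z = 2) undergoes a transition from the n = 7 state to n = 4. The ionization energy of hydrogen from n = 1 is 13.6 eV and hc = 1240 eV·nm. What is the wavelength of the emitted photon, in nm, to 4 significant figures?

For Z = 2 the level energies scale as Z², so the effective Rydberg energy is 13.6 × 4 = 54.40 eV.
ΔE = 54.40 × (1/4² − 1/7²) = 54.40 × 0.04209 = 2.290 eV.
λ = hc/ΔE = 1240 / 2.290 = 541.5 nm.

541.5 nm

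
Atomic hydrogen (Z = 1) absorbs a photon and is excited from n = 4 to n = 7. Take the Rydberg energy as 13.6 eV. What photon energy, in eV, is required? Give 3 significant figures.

E_7 = −13.60/49 = −0.2776 eV and E_4 = −13.60/16 = −0.8500 eV.
The photon energy is |E_7 − E_4| = 0.572 eV.

0.572 eV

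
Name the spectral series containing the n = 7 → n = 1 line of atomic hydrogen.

The series is set by the lower level: n_f = 1 is the Lyman series.

Lyman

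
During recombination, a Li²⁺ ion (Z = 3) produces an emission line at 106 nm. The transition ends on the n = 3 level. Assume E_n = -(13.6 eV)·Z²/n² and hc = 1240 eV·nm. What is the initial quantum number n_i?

n_i = 8

The photon energy is ΔE = hc/λ = 1240 / 106 = 11.70 eV.
With Z = 3, ΔE = 122.4 × (1/n_f² − 1/n_i²), so 1/n_f² − 1/n_i² = 0.09557.
With n_f = 3: 1/n_i² = 1/9 − 0.09557 = 0.01554, so n_i ≈ 8.02.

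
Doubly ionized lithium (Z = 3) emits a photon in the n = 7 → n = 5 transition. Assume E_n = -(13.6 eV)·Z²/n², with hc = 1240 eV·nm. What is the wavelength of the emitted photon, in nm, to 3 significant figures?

517 nm

For Z = 3 the level energies scale as Z², so the effective Rydberg energy is 13.6 × 9 = 122.4 eV.
ΔE = 122.4 × (1/5² − 1/7²) = 122.4 × 0.01959 = 2.398 eV.
λ = hc/ΔE = 1240 / 2.398 = 517 nm.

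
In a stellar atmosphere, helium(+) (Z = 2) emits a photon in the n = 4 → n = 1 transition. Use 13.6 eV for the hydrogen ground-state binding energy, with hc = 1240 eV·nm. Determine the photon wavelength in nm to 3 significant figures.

24.3 nm

For Z = 2 the level energies scale as Z², so the effective Rydberg energy is 13.6 × 4 = 54.40 eV.
ΔE = 54.40 × (1/1² − 1/4²) = 54.40 × 0.9375 = 51.00 eV.
λ = hc/ΔE = 1240 / 51.00 = 24.3 nm.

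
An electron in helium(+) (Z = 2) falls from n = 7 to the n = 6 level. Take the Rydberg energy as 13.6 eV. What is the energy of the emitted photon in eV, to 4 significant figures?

The Bohr energies scale as Z², so for Z = 2: E_n = −54.40/n² eV.
E_7 = −54.40/49 = −1.110 eV and E_6 = −54.40/36 = −1.511 eV.
The photon energy is |E_7 − E_6| = 0.4009 eV.

0.4009 eV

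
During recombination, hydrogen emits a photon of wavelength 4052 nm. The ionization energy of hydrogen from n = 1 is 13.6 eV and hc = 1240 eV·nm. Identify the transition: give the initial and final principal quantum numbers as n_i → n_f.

The photon energy is ΔE = hc/λ = 1240 / 4052 = 0.3060 eV.
With Z = 1, ΔE = 13.60 × (1/n_f² − 1/n_i²), so 1/n_f² − 1/n_i² = 0.02250.
Trying n_f = 4 gives 1/n_i² = 0.04000, i.e. n_i ≈ 5; this pair matches.

n_i = 5, n_f = 4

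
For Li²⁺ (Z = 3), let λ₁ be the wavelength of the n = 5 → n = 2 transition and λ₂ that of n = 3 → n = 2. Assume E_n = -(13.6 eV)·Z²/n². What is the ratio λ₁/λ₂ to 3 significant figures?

λ ∝ 1/ΔE ∝ 1/(1/n_f² − 1/n_i²), and the Z² and hc factors cancel in the ratio.
λ₁/λ₂ = (1/2² − 1/3²)/(1/2² − 1/5²) = 0.1389/0.2100 = 0.661.

0.661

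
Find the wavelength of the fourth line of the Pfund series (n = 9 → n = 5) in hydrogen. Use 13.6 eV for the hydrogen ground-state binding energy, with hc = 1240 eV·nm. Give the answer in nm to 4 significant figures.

3297 nm

The Pfund series terminates on n_f = 5; the fourth line has n_i = 5+4 = 9.
ΔE = 13.60 × (1/5² − 1/9²) = 0.3761 eV.
λ = 1240 / 0.3761 = 3297 nm.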